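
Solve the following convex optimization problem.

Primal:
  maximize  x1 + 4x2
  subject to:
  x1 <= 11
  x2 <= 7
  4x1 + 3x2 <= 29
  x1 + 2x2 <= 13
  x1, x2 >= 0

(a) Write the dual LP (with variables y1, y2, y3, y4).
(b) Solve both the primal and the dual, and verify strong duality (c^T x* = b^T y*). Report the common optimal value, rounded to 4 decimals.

The standard primal-dual pair for 'max c^T x s.t. A x <= b, x >= 0' is:
  Dual:  min b^T y  s.t.  A^T y >= c,  y >= 0.

So the dual LP is:
  minimize  11y1 + 7y2 + 29y3 + 13y4
  subject to:
    y1 + 4y3 + y4 >= 1
    y2 + 3y3 + 2y4 >= 4
    y1, y2, y3, y4 >= 0

Solving the primal: x* = (0, 6.5).
  primal value c^T x* = 26.
Solving the dual: y* = (0, 0, 0, 2).
  dual value b^T y* = 26.
Strong duality: c^T x* = b^T y*. Confirmed.

26


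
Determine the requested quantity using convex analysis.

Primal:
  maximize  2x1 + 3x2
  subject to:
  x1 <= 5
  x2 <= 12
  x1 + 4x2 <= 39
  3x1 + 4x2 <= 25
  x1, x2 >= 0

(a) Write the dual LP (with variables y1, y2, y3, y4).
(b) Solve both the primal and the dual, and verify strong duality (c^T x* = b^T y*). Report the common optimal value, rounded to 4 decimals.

The standard primal-dual pair for 'max c^T x s.t. A x <= b, x >= 0' is:
  Dual:  min b^T y  s.t.  A^T y >= c,  y >= 0.

So the dual LP is:
  minimize  5y1 + 12y2 + 39y3 + 25y4
  subject to:
    y1 + y3 + 3y4 >= 2
    y2 + 4y3 + 4y4 >= 3
    y1, y2, y3, y4 >= 0

Solving the primal: x* = (0, 6.25).
  primal value c^T x* = 18.75.
Solving the dual: y* = (0, 0, 0, 0.75).
  dual value b^T y* = 18.75.
Strong duality: c^T x* = b^T y*. Confirmed.

18.75


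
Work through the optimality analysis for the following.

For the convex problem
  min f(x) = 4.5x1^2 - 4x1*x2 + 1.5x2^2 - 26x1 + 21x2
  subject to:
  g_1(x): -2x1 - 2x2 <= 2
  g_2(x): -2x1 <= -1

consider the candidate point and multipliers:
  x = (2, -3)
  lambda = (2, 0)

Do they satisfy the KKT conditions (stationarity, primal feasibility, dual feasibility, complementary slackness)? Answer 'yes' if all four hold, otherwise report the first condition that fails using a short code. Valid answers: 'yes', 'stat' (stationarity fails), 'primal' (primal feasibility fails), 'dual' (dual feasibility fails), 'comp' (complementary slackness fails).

Gradient of f: grad f(x) = Q x + c = (4, 4)
Constraint values g_i(x) = a_i^T x - b_i:
  g_1((2, -3)) = 0
  g_2((2, -3)) = -3
Stationarity residual: grad f(x) + sum_i lambda_i a_i = (0, 0)
  -> stationarity OK
Primal feasibility (all g_i <= 0): OK
Dual feasibility (all lambda_i >= 0): OK
Complementary slackness (lambda_i * g_i(x) = 0 for all i): OK

Verdict: yes, KKT holds.

yes


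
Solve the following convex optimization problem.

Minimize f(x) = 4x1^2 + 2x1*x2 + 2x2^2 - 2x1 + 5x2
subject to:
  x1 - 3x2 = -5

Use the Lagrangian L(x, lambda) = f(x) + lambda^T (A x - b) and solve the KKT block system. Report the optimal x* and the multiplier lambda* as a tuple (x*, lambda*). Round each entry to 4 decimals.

Form the Lagrangian:
  L(x, lambda) = (1/2) x^T Q x + c^T x + lambda^T (A x - b)
Stationarity (grad_x L = 0): Q x + c + A^T lambda = 0.
Primal feasibility: A x = b.

This gives the KKT block system:
  [ Q   A^T ] [ x     ]   [-c ]
  [ A    0  ] [ lambda ] = [ b ]

Solving the linear system:
  x*      = (-0.5341, 1.4886)
  lambda* = (3.2955)
  f(x*)   = 12.4943

x* = (-0.5341, 1.4886), lambda* = (3.2955)


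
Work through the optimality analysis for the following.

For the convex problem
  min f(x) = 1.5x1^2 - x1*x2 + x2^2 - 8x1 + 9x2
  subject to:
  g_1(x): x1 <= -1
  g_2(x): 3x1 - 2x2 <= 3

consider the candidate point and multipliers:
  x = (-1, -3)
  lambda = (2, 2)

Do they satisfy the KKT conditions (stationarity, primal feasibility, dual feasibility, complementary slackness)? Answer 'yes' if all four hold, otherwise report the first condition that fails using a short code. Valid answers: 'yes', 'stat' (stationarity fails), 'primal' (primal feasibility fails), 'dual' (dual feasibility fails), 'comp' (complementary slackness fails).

Gradient of f: grad f(x) = Q x + c = (-8, 4)
Constraint values g_i(x) = a_i^T x - b_i:
  g_1((-1, -3)) = 0
  g_2((-1, -3)) = 0
Stationarity residual: grad f(x) + sum_i lambda_i a_i = (0, 0)
  -> stationarity OK
Primal feasibility (all g_i <= 0): OK
Dual feasibility (all lambda_i >= 0): OK
Complementary slackness (lambda_i * g_i(x) = 0 for all i): OK

Verdict: yes, KKT holds.

yes


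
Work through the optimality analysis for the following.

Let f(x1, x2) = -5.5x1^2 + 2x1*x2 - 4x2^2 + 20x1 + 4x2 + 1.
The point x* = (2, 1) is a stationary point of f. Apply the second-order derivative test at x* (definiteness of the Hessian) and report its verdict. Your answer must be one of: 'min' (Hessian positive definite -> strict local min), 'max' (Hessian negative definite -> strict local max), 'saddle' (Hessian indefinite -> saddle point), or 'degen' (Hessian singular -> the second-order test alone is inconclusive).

Compute the Hessian H = grad^2 f:
  H = [[-11, 2], [2, -8]]
Verify stationarity: grad f(x*) = H x* + g = (0, 0).
Eigenvalues of H: -12, -7.
Both eigenvalues < 0, so H is negative definite -> x* is a strict local max.

max


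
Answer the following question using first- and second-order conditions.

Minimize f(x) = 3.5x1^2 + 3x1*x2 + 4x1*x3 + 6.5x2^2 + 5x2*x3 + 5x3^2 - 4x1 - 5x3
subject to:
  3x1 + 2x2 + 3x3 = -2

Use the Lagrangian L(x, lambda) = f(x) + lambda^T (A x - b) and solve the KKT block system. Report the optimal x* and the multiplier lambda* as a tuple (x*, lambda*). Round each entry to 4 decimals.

Form the Lagrangian:
  L(x, lambda) = (1/2) x^T Q x + c^T x + lambda^T (A x - b)
Stationarity (grad_x L = 0): Q x + c + A^T lambda = 0.
Primal feasibility: A x = b.

This gives the KKT block system:
  [ Q   A^T ] [ x     ]   [-c ]
  [ A    0  ] [ lambda ] = [ b ]

Solving the linear system:
  x*      = (-0.4839, -0.3226, 0.0323)
  lambda* = (2.7419)
  f(x*)   = 3.629

x* = (-0.4839, -0.3226, 0.0323), lambda* = (2.7419)


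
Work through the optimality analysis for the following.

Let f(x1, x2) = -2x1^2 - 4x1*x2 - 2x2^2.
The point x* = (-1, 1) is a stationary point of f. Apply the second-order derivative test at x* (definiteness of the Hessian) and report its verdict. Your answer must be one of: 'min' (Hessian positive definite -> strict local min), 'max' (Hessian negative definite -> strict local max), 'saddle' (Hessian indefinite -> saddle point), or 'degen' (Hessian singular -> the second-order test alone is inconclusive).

Compute the Hessian H = grad^2 f:
  H = [[-4, -4], [-4, -4]]
Verify stationarity: grad f(x*) = H x* + g = (0, 0).
Eigenvalues of H: -8, 0.
H has a zero eigenvalue (singular; negative semidefinite but not definite), so H is neither positive definite, negative definite, nor indefinite. The second-order test alone is inconclusive -> degen.
(Indeed, f is constant along the null direction of H through x*, so x* is not a strict local extremum.)

degen


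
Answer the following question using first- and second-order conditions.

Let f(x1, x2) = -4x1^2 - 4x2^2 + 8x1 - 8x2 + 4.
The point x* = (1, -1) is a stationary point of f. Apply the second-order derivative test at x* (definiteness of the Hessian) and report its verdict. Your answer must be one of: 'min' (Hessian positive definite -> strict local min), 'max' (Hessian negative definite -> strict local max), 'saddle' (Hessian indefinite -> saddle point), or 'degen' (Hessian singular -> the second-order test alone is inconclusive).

Compute the Hessian H = grad^2 f:
  H = [[-8, 0], [0, -8]]
Verify stationarity: grad f(x*) = H x* + g = (0, 0).
Eigenvalues of H: -8, -8.
Both eigenvalues < 0, so H is negative definite -> x* is a strict local max.

max


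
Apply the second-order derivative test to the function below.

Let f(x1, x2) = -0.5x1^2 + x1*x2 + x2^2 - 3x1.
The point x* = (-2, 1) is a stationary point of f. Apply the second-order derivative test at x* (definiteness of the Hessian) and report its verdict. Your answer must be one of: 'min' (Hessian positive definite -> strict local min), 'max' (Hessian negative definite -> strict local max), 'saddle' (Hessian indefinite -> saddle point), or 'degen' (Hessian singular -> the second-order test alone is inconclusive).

Compute the Hessian H = grad^2 f:
  H = [[-1, 1], [1, 2]]
Verify stationarity: grad f(x*) = H x* + g = (0, 0).
Eigenvalues of H: -1.3028, 2.3028.
Eigenvalues have mixed signs, so H is indefinite -> x* is a saddle point.

saddle


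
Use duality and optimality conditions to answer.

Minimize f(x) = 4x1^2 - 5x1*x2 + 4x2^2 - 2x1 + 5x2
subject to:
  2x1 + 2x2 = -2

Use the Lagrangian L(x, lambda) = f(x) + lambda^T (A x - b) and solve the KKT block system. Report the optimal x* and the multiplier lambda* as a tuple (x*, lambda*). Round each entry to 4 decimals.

Form the Lagrangian:
  L(x, lambda) = (1/2) x^T Q x + c^T x + lambda^T (A x - b)
Stationarity (grad_x L = 0): Q x + c + A^T lambda = 0.
Primal feasibility: A x = b.

This gives the KKT block system:
  [ Q   A^T ] [ x     ]   [-c ]
  [ A    0  ] [ lambda ] = [ b ]

Solving the linear system:
  x*      = (-0.2308, -0.7692)
  lambda* = (0)
  f(x*)   = -1.6923

x* = (-0.2308, -0.7692), lambda* = (0)


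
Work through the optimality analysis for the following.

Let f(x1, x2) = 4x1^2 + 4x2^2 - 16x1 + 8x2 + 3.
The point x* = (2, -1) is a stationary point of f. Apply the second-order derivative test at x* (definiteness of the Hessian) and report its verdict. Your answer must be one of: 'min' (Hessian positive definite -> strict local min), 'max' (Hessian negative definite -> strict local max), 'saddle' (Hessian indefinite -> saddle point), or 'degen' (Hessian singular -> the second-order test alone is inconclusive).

Compute the Hessian H = grad^2 f:
  H = [[8, 0], [0, 8]]
Verify stationarity: grad f(x*) = H x* + g = (0, 0).
Eigenvalues of H: 8, 8.
Both eigenvalues > 0, so H is positive definite -> x* is a strict local min.

min


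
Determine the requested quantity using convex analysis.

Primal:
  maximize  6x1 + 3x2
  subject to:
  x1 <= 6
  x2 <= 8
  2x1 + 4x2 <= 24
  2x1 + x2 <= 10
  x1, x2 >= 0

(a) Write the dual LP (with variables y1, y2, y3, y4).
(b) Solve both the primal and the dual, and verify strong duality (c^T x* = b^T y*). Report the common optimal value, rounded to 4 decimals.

The standard primal-dual pair for 'max c^T x s.t. A x <= b, x >= 0' is:
  Dual:  min b^T y  s.t.  A^T y >= c,  y >= 0.

So the dual LP is:
  minimize  6y1 + 8y2 + 24y3 + 10y4
  subject to:
    y1 + 2y3 + 2y4 >= 6
    y2 + 4y3 + y4 >= 3
    y1, y2, y3, y4 >= 0

Solving the primal: x* = (5, 0).
  primal value c^T x* = 30.
Solving the dual: y* = (0, 0, 0, 3).
  dual value b^T y* = 30.
Strong duality: c^T x* = b^T y*. Confirmed.

30


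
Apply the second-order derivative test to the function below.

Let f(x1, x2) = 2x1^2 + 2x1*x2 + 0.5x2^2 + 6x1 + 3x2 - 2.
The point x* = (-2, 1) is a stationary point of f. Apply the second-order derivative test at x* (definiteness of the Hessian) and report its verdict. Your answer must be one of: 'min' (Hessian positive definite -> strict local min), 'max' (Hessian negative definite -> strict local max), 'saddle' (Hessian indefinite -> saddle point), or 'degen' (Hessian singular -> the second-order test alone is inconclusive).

Compute the Hessian H = grad^2 f:
  H = [[4, 2], [2, 1]]
Verify stationarity: grad f(x*) = H x* + g = (0, 0).
Eigenvalues of H: 0, 5.
H has a zero eigenvalue (singular; positive semidefinite but not definite), so H is neither positive definite, negative definite, nor indefinite. The second-order test alone is inconclusive -> degen.
(Indeed, f is constant along the null direction of H through x*, so x* is not a strict local extremum.)

degen


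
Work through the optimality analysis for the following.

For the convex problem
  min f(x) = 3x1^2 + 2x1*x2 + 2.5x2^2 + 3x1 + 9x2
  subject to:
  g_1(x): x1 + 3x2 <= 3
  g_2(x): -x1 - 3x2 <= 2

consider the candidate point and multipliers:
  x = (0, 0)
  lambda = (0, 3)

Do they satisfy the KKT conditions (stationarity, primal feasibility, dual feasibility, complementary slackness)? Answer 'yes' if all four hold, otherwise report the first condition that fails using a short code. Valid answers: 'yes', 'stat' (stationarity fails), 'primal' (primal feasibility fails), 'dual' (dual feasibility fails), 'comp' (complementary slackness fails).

Gradient of f: grad f(x) = Q x + c = (3, 9)
Constraint values g_i(x) = a_i^T x - b_i:
  g_1((0, 0)) = -3
  g_2((0, 0)) = -2
Stationarity residual: grad f(x) + sum_i lambda_i a_i = (0, 0)
  -> stationarity OK
Primal feasibility (all g_i <= 0): OK
Dual feasibility (all lambda_i >= 0): OK
Complementary slackness (lambda_i * g_i(x) = 0 for all i): FAILS

Verdict: the first failing condition is complementary_slackness -> comp.

comp


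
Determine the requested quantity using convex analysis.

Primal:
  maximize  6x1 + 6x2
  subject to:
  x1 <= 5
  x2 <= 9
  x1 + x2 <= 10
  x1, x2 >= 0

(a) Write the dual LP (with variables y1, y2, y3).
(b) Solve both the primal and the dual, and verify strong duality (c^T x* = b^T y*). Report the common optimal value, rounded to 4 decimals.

The standard primal-dual pair for 'max c^T x s.t. A x <= b, x >= 0' is:
  Dual:  min b^T y  s.t.  A^T y >= c,  y >= 0.

So the dual LP is:
  minimize  5y1 + 9y2 + 10y3
  subject to:
    y1 + y3 >= 6
    y2 + y3 >= 6
    y1, y2, y3 >= 0

Solving the primal: x* = (1, 9).
  primal value c^T x* = 60.
Solving the dual: y* = (0, 0, 6).
  dual value b^T y* = 60.
Strong duality: c^T x* = b^T y*. Confirmed.

60


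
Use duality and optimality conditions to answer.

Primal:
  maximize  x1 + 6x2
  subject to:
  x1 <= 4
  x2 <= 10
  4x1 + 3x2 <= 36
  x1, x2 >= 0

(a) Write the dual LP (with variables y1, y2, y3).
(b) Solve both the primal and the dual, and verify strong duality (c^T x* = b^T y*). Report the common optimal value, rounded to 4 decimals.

The standard primal-dual pair for 'max c^T x s.t. A x <= b, x >= 0' is:
  Dual:  min b^T y  s.t.  A^T y >= c,  y >= 0.

So the dual LP is:
  minimize  4y1 + 10y2 + 36y3
  subject to:
    y1 + 4y3 >= 1
    y2 + 3y3 >= 6
    y1, y2, y3 >= 0

Solving the primal: x* = (1.5, 10).
  primal value c^T x* = 61.5.
Solving the dual: y* = (0, 5.25, 0.25).
  dual value b^T y* = 61.5.
Strong duality: c^T x* = b^T y*. Confirmed.

61.5


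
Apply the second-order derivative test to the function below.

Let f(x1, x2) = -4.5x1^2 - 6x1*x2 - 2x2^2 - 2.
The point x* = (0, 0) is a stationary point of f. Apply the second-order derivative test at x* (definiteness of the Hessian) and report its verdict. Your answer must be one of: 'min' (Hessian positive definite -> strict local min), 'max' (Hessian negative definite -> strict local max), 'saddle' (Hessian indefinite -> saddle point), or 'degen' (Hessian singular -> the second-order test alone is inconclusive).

Compute the Hessian H = grad^2 f:
  H = [[-9, -6], [-6, -4]]
Verify stationarity: grad f(x*) = H x* + g = (0, 0).
Eigenvalues of H: -13, 0.
H has a zero eigenvalue (singular; negative semidefinite but not definite), so H is neither positive definite, negative definite, nor indefinite. The second-order test alone is inconclusive -> degen.
(Indeed, f is constant along the null direction of H through x*, so x* is not a strict local extremum.)

degen


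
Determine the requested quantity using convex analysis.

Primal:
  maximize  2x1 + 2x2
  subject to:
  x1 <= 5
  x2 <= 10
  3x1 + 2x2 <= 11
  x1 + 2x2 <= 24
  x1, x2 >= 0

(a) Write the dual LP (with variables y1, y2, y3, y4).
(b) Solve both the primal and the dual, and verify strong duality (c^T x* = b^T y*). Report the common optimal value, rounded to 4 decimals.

The standard primal-dual pair for 'max c^T x s.t. A x <= b, x >= 0' is:
  Dual:  min b^T y  s.t.  A^T y >= c,  y >= 0.

So the dual LP is:
  minimize  5y1 + 10y2 + 11y3 + 24y4
  subject to:
    y1 + 3y3 + y4 >= 2
    y2 + 2y3 + 2y4 >= 2
    y1, y2, y3, y4 >= 0

Solving the primal: x* = (0, 5.5).
  primal value c^T x* = 11.
Solving the dual: y* = (0, 0, 1, 0).
  dual value b^T y* = 11.
Strong duality: c^T x* = b^T y*. Confirmed.

11


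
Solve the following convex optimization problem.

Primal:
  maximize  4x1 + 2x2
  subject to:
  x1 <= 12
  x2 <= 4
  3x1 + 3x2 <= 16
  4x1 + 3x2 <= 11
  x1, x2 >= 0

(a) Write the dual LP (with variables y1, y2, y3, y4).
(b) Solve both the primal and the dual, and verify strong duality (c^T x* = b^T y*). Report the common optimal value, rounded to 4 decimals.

The standard primal-dual pair for 'max c^T x s.t. A x <= b, x >= 0' is:
  Dual:  min b^T y  s.t.  A^T y >= c,  y >= 0.

So the dual LP is:
  minimize  12y1 + 4y2 + 16y3 + 11y4
  subject to:
    y1 + 3y3 + 4y4 >= 4
    y2 + 3y3 + 3y4 >= 2
    y1, y2, y3, y4 >= 0

Solving the primal: x* = (2.75, 0).
  primal value c^T x* = 11.
Solving the dual: y* = (0, 0, 0, 1).
  dual value b^T y* = 11.
Strong duality: c^T x* = b^T y*. Confirmed.

11


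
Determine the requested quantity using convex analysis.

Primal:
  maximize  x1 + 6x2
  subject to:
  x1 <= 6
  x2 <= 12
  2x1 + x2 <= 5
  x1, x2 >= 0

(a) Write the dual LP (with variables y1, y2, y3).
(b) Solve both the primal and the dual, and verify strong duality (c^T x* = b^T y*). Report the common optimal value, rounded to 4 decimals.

The standard primal-dual pair for 'max c^T x s.t. A x <= b, x >= 0' is:
  Dual:  min b^T y  s.t.  A^T y >= c,  y >= 0.

So the dual LP is:
  minimize  6y1 + 12y2 + 5y3
  subject to:
    y1 + 2y3 >= 1
    y2 + y3 >= 6
    y1, y2, y3 >= 0

Solving the primal: x* = (0, 5).
  primal value c^T x* = 30.
Solving the dual: y* = (0, 0, 6).
  dual value b^T y* = 30.
Strong duality: c^T x* = b^T y*. Confirmed.

30


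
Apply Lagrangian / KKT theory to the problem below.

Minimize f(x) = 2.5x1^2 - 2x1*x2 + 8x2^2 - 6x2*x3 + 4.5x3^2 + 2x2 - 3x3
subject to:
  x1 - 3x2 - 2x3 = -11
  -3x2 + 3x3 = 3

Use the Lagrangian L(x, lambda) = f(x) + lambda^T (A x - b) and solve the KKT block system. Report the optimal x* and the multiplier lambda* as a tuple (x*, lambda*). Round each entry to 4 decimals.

Form the Lagrangian:
  L(x, lambda) = (1/2) x^T Q x + c^T x + lambda^T (A x - b)
Stationarity (grad_x L = 0): Q x + c + A^T lambda = 0.
Primal feasibility: A x = b.

This gives the KKT block system:
  [ Q   A^T ] [ x     ]   [-c ]
  [ A    0  ] [ lambda ] = [ b ]

Solving the linear system:
  x*      = (-0.3136, 1.7373, 2.7373)
  lambda* = (5.0424, -0.3757)
  f(x*)   = 25.928

x* = (-0.3136, 1.7373, 2.7373), lambda* = (5.0424, -0.3757)


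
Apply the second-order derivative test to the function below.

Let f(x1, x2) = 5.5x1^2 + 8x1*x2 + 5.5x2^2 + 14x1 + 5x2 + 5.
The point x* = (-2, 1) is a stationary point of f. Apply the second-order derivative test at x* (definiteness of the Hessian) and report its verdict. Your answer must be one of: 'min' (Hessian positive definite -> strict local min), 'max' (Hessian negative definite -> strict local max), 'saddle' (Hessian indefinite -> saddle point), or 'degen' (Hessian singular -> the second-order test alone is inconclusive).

Compute the Hessian H = grad^2 f:
  H = [[11, 8], [8, 11]]
Verify stationarity: grad f(x*) = H x* + g = (0, 0).
Eigenvalues of H: 3, 19.
Both eigenvalues > 0, so H is positive definite -> x* is a strict local min.

min


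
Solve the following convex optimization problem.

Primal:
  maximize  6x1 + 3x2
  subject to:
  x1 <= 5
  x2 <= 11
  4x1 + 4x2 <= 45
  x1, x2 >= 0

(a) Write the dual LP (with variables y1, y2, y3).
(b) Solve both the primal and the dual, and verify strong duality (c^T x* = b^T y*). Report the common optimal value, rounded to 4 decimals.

The standard primal-dual pair for 'max c^T x s.t. A x <= b, x >= 0' is:
  Dual:  min b^T y  s.t.  A^T y >= c,  y >= 0.

So the dual LP is:
  minimize  5y1 + 11y2 + 45y3
  subject to:
    y1 + 4y3 >= 6
    y2 + 4y3 >= 3
    y1, y2, y3 >= 0

Solving the primal: x* = (5, 6.25).
  primal value c^T x* = 48.75.
Solving the dual: y* = (3, 0, 0.75).
  dual value b^T y* = 48.75.
Strong duality: c^T x* = b^T y*. Confirmed.

48.75


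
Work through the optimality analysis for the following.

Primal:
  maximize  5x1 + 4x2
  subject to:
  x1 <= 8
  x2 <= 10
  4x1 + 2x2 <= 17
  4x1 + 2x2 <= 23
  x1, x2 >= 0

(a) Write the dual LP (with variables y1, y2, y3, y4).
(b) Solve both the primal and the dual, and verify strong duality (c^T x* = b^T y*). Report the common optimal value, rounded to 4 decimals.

The standard primal-dual pair for 'max c^T x s.t. A x <= b, x >= 0' is:
  Dual:  min b^T y  s.t.  A^T y >= c,  y >= 0.

So the dual LP is:
  minimize  8y1 + 10y2 + 17y3 + 23y4
  subject to:
    y1 + 4y3 + 4y4 >= 5
    y2 + 2y3 + 2y4 >= 4
    y1, y2, y3, y4 >= 0

Solving the primal: x* = (0, 8.5).
  primal value c^T x* = 34.
Solving the dual: y* = (0, 0, 2, 0).
  dual value b^T y* = 34.
Strong duality: c^T x* = b^T y*. Confirmed.

34


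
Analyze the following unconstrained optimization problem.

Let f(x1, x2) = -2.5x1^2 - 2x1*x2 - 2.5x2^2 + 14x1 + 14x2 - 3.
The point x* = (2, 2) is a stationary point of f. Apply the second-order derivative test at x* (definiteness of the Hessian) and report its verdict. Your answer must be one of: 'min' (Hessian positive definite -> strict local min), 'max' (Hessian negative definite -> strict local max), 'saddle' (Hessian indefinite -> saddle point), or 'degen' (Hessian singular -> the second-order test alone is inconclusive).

Compute the Hessian H = grad^2 f:
  H = [[-5, -2], [-2, -5]]
Verify stationarity: grad f(x*) = H x* + g = (0, 0).
Eigenvalues of H: -7, -3.
Both eigenvalues < 0, so H is negative definite -> x* is a strict local max.

max


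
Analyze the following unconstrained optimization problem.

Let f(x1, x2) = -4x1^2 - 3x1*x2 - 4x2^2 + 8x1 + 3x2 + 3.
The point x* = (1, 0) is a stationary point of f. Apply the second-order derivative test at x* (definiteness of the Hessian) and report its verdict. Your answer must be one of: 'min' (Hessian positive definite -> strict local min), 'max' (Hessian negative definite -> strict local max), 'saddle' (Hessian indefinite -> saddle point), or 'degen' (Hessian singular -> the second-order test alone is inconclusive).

Compute the Hessian H = grad^2 f:
  H = [[-8, -3], [-3, -8]]
Verify stationarity: grad f(x*) = H x* + g = (0, 0).
Eigenvalues of H: -11, -5.
Both eigenvalues < 0, so H is negative definite -> x* is a strict local max.

max


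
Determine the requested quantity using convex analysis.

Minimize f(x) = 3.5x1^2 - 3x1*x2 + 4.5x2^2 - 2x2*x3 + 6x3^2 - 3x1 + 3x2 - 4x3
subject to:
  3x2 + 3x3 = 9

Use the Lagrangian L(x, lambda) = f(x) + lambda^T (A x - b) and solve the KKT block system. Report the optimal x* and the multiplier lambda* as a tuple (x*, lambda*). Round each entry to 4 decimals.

Form the Lagrangian:
  L(x, lambda) = (1/2) x^T Q x + c^T x + lambda^T (A x - b)
Stationarity (grad_x L = 0): Q x + c + A^T lambda = 0.
Primal feasibility: A x = b.

This gives the KKT block system:
  [ Q   A^T ] [ x     ]   [-c ]
  [ A    0  ] [ lambda ] = [ b ]

Solving the linear system:
  x*      = (1.0843, 1.5301, 1.4699)
  lambda* = (-3.5261)
  f(x*)   = 13.5964

x* = (1.0843, 1.5301, 1.4699), lambda* = (-3.5261)


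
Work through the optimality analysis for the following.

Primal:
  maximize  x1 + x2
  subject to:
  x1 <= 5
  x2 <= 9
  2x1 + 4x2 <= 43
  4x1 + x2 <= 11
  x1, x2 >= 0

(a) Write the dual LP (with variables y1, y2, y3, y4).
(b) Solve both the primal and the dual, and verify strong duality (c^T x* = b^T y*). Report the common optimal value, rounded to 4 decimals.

The standard primal-dual pair for 'max c^T x s.t. A x <= b, x >= 0' is:
  Dual:  min b^T y  s.t.  A^T y >= c,  y >= 0.

So the dual LP is:
  minimize  5y1 + 9y2 + 43y3 + 11y4
  subject to:
    y1 + 2y3 + 4y4 >= 1
    y2 + 4y3 + y4 >= 1
    y1, y2, y3, y4 >= 0

Solving the primal: x* = (0.5, 9).
  primal value c^T x* = 9.5.
Solving the dual: y* = (0, 0.75, 0, 0.25).
  dual value b^T y* = 9.5.
Strong duality: c^T x* = b^T y*. Confirmed.

9.5


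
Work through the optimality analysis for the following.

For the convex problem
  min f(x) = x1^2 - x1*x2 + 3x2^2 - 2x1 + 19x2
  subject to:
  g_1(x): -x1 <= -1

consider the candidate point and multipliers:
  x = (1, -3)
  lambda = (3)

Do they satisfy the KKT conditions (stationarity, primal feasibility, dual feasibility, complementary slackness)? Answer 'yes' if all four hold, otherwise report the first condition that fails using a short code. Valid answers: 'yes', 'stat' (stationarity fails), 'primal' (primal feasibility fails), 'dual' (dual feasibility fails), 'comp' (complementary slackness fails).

Gradient of f: grad f(x) = Q x + c = (3, 0)
Constraint values g_i(x) = a_i^T x - b_i:
  g_1((1, -3)) = 0
Stationarity residual: grad f(x) + sum_i lambda_i a_i = (0, 0)
  -> stationarity OK
Primal feasibility (all g_i <= 0): OK
Dual feasibility (all lambda_i >= 0): OK
Complementary slackness (lambda_i * g_i(x) = 0 for all i): OK

Verdict: yes, KKT holds.

yes


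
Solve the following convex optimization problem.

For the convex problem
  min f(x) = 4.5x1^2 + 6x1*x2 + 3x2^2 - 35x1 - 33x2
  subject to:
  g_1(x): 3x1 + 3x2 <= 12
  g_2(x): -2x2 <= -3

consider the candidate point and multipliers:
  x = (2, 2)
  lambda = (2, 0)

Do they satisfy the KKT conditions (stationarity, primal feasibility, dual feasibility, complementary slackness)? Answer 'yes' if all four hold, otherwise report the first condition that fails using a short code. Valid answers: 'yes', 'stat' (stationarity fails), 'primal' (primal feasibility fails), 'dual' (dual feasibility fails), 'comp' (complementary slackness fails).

Gradient of f: grad f(x) = Q x + c = (-5, -9)
Constraint values g_i(x) = a_i^T x - b_i:
  g_1((2, 2)) = 0
  g_2((2, 2)) = -1
Stationarity residual: grad f(x) + sum_i lambda_i a_i = (1, -3)
  -> stationarity FAILS
Primal feasibility (all g_i <= 0): OK
Dual feasibility (all lambda_i >= 0): OK
Complementary slackness (lambda_i * g_i(x) = 0 for all i): OK

Verdict: the first failing condition is stationarity -> stat.

stat


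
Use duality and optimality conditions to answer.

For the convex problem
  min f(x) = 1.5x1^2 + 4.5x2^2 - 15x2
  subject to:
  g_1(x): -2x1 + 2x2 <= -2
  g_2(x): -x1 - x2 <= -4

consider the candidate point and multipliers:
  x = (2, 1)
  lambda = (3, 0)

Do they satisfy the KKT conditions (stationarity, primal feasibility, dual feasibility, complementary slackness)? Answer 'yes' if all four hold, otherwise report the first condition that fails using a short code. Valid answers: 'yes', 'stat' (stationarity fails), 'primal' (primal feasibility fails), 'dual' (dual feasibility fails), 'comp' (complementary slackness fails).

Gradient of f: grad f(x) = Q x + c = (6, -6)
Constraint values g_i(x) = a_i^T x - b_i:
  g_1((2, 1)) = 0
  g_2((2, 1)) = 1
Stationarity residual: grad f(x) + sum_i lambda_i a_i = (0, 0)
  -> stationarity OK
Primal feasibility (all g_i <= 0): FAILS
Dual feasibility (all lambda_i >= 0): OK
Complementary slackness (lambda_i * g_i(x) = 0 for all i): OK

Verdict: the first failing condition is primal_feasibility -> primal.

primal


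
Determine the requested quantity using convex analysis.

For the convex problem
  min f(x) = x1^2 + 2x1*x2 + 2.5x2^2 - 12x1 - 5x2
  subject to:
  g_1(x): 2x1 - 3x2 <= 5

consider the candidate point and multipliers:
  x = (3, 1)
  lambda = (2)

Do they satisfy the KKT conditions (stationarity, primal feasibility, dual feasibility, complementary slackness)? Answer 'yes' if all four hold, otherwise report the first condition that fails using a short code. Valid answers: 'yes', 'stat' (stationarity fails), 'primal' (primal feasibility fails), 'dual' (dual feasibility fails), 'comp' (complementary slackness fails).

Gradient of f: grad f(x) = Q x + c = (-4, 6)
Constraint values g_i(x) = a_i^T x - b_i:
  g_1((3, 1)) = -2
Stationarity residual: grad f(x) + sum_i lambda_i a_i = (0, 0)
  -> stationarity OK
Primal feasibility (all g_i <= 0): OK
Dual feasibility (all lambda_i >= 0): OK
Complementary slackness (lambda_i * g_i(x) = 0 for all i): FAILS

Verdict: the first failing condition is complementary_slackness -> comp.

comp


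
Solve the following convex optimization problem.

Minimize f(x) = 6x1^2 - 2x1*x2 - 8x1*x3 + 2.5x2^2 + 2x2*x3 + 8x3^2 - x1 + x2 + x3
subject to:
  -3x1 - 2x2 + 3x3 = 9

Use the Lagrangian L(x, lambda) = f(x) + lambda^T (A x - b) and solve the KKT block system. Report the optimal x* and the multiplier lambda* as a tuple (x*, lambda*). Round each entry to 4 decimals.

Form the Lagrangian:
  L(x, lambda) = (1/2) x^T Q x + c^T x + lambda^T (A x - b)
Stationarity (grad_x L = 0): Q x + c + A^T lambda = 0.
Primal feasibility: A x = b.

This gives the KKT block system:
  [ Q   A^T ] [ x     ]   [-c ]
  [ A    0  ] [ lambda ] = [ b ]

Solving the linear system:
  x*      = (-0.9612, -2.3373, 0.4806)
  lambda* = (-3.9015)
  f(x*)   = 17.109

x* = (-0.9612, -2.3373, 0.4806), lambda* = (-3.9015)


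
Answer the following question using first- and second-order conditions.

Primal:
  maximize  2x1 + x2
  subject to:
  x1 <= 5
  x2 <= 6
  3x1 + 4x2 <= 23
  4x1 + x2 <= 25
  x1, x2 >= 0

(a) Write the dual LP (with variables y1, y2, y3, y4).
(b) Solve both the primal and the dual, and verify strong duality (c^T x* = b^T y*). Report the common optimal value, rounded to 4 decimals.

The standard primal-dual pair for 'max c^T x s.t. A x <= b, x >= 0' is:
  Dual:  min b^T y  s.t.  A^T y >= c,  y >= 0.

So the dual LP is:
  minimize  5y1 + 6y2 + 23y3 + 25y4
  subject to:
    y1 + 3y3 + 4y4 >= 2
    y2 + 4y3 + y4 >= 1
    y1, y2, y3, y4 >= 0

Solving the primal: x* = (5, 2).
  primal value c^T x* = 12.
Solving the dual: y* = (1.25, 0, 0.25, 0).
  dual value b^T y* = 12.
Strong duality: c^T x* = b^T y*. Confirmed.

12


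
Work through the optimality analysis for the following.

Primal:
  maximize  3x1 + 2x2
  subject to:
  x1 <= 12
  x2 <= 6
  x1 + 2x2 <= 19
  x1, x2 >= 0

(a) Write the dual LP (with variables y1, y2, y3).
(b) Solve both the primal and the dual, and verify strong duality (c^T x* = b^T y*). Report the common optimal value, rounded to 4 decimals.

The standard primal-dual pair for 'max c^T x s.t. A x <= b, x >= 0' is:
  Dual:  min b^T y  s.t.  A^T y >= c,  y >= 0.

So the dual LP is:
  minimize  12y1 + 6y2 + 19y3
  subject to:
    y1 + y3 >= 3
    y2 + 2y3 >= 2
    y1, y2, y3 >= 0

Solving the primal: x* = (12, 3.5).
  primal value c^T x* = 43.
Solving the dual: y* = (2, 0, 1).
  dual value b^T y* = 43.
Strong duality: c^T x* = b^T y*. Confirmed.

43


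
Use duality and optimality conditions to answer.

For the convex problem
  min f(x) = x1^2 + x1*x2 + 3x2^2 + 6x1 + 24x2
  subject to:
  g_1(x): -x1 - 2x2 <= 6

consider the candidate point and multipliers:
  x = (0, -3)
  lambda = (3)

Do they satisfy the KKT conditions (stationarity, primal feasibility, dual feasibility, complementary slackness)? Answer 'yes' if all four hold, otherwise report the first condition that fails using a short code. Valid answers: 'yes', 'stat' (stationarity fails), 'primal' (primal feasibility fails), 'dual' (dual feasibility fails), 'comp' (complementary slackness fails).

Gradient of f: grad f(x) = Q x + c = (3, 6)
Constraint values g_i(x) = a_i^T x - b_i:
  g_1((0, -3)) = 0
Stationarity residual: grad f(x) + sum_i lambda_i a_i = (0, 0)
  -> stationarity OK
Primal feasibility (all g_i <= 0): OK
Dual feasibility (all lambda_i >= 0): OK
Complementary slackness (lambda_i * g_i(x) = 0 for all i): OK

Verdict: yes, KKT holds.

yes


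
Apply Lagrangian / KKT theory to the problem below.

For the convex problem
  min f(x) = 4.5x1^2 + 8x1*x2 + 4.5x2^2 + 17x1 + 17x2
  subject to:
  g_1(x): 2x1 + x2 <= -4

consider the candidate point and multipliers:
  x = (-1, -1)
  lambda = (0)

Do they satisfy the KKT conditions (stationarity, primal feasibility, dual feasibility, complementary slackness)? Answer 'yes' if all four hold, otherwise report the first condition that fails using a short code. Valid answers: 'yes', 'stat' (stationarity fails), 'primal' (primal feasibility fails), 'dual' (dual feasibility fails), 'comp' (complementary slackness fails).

Gradient of f: grad f(x) = Q x + c = (0, 0)
Constraint values g_i(x) = a_i^T x - b_i:
  g_1((-1, -1)) = 1
Stationarity residual: grad f(x) + sum_i lambda_i a_i = (0, 0)
  -> stationarity OK
Primal feasibility (all g_i <= 0): FAILS
Dual feasibility (all lambda_i >= 0): OK
Complementary slackness (lambda_i * g_i(x) = 0 for all i): OK

Verdict: the first failing condition is primal_feasibility -> primal.

primal


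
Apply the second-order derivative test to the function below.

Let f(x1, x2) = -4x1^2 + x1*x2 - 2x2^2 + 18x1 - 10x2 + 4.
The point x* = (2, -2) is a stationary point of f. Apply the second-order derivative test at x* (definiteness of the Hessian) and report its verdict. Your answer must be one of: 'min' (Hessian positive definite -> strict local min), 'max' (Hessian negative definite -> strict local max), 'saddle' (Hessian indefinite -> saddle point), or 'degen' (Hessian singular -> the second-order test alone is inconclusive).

Compute the Hessian H = grad^2 f:
  H = [[-8, 1], [1, -4]]
Verify stationarity: grad f(x*) = H x* + g = (0, 0).
Eigenvalues of H: -8.2361, -3.7639.
Both eigenvalues < 0, so H is negative definite -> x* is a strict local max.

max


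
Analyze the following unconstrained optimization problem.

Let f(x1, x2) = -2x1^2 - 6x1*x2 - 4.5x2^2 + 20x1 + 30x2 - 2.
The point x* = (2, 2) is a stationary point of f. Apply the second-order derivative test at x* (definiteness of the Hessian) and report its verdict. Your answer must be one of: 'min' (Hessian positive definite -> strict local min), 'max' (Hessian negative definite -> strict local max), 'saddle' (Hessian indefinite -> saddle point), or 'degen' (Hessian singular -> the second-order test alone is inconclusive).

Compute the Hessian H = grad^2 f:
  H = [[-4, -6], [-6, -9]]
Verify stationarity: grad f(x*) = H x* + g = (0, 0).
Eigenvalues of H: -13, 0.
H has a zero eigenvalue (singular; negative semidefinite but not definite), so H is neither positive definite, negative definite, nor indefinite. The second-order test alone is inconclusive -> degen.
(Indeed, f is constant along the null direction of H through x*, so x* is not a strict local extremum.)

degen


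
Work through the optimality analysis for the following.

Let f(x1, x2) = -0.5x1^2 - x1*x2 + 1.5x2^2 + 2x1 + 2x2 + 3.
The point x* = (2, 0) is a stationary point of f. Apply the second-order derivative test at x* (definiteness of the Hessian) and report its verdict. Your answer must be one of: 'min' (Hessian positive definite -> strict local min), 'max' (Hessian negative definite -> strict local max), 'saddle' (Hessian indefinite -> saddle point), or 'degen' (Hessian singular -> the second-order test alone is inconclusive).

Compute the Hessian H = grad^2 f:
  H = [[-1, -1], [-1, 3]]
Verify stationarity: grad f(x*) = H x* + g = (0, 0).
Eigenvalues of H: -1.2361, 3.2361.
Eigenvalues have mixed signs, so H is indefinite -> x* is a saddle point.

saddle


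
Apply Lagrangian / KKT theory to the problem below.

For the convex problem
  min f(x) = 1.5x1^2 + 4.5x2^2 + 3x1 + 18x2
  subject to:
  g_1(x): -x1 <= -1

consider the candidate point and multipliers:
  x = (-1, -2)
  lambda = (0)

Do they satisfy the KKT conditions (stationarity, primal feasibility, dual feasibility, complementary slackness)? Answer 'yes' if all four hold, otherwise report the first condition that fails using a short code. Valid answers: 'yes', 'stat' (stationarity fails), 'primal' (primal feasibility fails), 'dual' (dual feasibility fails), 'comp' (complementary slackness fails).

Gradient of f: grad f(x) = Q x + c = (0, 0)
Constraint values g_i(x) = a_i^T x - b_i:
  g_1((-1, -2)) = 2
Stationarity residual: grad f(x) + sum_i lambda_i a_i = (0, 0)
  -> stationarity OK
Primal feasibility (all g_i <= 0): FAILS
Dual feasibility (all lambda_i >= 0): OK
Complementary slackness (lambda_i * g_i(x) = 0 for all i): OK

Verdict: the first failing condition is primal_feasibility -> primal.

primal


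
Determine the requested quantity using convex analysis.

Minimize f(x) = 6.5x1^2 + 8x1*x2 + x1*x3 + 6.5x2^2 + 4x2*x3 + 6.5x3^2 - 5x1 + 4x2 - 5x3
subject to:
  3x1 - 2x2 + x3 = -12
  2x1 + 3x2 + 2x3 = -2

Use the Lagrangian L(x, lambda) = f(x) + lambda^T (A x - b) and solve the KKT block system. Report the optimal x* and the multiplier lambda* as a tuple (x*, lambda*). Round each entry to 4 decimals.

Form the Lagrangian:
  L(x, lambda) = (1/2) x^T Q x + c^T x + lambda^T (A x - b)
Stationarity (grad_x L = 0): Q x + c + A^T lambda = 0.
Primal feasibility: A x = b.

This gives the KKT block system:
  [ Q   A^T ] [ x     ]   [-c ]
  [ A    0  ] [ lambda ] = [ b ]

Solving the linear system:
  x*      = (-2.5567, 1.6819, -0.9661)
  lambda* = (6.1798, 3.6044)
  f(x*)   = 52.8541

x* = (-2.5567, 1.6819, -0.9661), lambda* = (6.1798, 3.6044)


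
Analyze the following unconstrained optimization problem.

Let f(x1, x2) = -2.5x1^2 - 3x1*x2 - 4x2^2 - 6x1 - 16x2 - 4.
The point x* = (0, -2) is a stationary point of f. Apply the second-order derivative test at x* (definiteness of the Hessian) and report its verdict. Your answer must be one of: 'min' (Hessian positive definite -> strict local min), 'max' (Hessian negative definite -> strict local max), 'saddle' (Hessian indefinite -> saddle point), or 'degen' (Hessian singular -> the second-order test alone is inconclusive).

Compute the Hessian H = grad^2 f:
  H = [[-5, -3], [-3, -8]]
Verify stationarity: grad f(x*) = H x* + g = (0, 0).
Eigenvalues of H: -9.8541, -3.1459.
Both eigenvalues < 0, so H is negative definite -> x* is a strict local max.

max


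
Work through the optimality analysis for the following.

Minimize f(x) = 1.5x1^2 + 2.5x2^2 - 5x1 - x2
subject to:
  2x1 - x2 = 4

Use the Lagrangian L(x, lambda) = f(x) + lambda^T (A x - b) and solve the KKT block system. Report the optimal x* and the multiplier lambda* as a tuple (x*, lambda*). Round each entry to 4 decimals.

Form the Lagrangian:
  L(x, lambda) = (1/2) x^T Q x + c^T x + lambda^T (A x - b)
Stationarity (grad_x L = 0): Q x + c + A^T lambda = 0.
Primal feasibility: A x = b.

This gives the KKT block system:
  [ Q   A^T ] [ x     ]   [-c ]
  [ A    0  ] [ lambda ] = [ b ]

Solving the linear system:
  x*      = (2.0435, 0.087)
  lambda* = (-0.5652)
  f(x*)   = -4.0217

x* = (2.0435, 0.087), lambda* = (-0.5652)


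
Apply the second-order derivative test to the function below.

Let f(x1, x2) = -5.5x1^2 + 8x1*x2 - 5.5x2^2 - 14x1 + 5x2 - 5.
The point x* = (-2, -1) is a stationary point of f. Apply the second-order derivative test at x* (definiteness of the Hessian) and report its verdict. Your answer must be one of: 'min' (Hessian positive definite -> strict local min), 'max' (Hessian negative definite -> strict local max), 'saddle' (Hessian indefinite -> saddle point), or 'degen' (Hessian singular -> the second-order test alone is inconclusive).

Compute the Hessian H = grad^2 f:
  H = [[-11, 8], [8, -11]]
Verify stationarity: grad f(x*) = H x* + g = (0, 0).
Eigenvalues of H: -19, -3.
Both eigenvalues < 0, so H is negative definite -> x* is a strict local max.

max


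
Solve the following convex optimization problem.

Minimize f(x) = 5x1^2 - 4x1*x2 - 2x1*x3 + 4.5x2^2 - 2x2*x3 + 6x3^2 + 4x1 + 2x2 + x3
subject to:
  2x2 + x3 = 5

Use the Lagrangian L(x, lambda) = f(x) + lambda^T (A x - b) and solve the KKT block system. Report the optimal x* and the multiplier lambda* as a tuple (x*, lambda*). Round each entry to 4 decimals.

Form the Lagrangian:
  L(x, lambda) = (1/2) x^T Q x + c^T x + lambda^T (A x - b)
Stationarity (grad_x L = 0): Q x + c + A^T lambda = 0.
Primal feasibility: A x = b.

This gives the KKT block system:
  [ Q   A^T ] [ x     ]   [-c ]
  [ A    0  ] [ lambda ] = [ b ]

Solving the linear system:
  x*      = (0.6, 2, 1)
  lambda* = (-7.8)
  f(x*)   = 23.2

x* = (0.6, 2, 1), lambda* = (-7.8)


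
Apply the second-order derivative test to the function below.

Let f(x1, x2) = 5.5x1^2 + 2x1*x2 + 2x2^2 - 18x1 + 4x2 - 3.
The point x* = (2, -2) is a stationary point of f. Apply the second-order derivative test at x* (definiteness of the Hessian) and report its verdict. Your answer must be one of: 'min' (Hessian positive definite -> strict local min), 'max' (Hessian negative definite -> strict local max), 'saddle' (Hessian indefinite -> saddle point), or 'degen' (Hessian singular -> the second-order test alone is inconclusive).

Compute the Hessian H = grad^2 f:
  H = [[11, 2], [2, 4]]
Verify stationarity: grad f(x*) = H x* + g = (0, 0).
Eigenvalues of H: 3.4689, 11.5311.
Both eigenvalues > 0, so H is positive definite -> x* is a strict local min.

min
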